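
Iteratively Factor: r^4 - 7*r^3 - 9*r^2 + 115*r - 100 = (r + 4)*(r^3 - 11*r^2 + 35*r - 25) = (r - 5)*(r + 4)*(r^2 - 6*r + 5) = (r - 5)*(r - 1)*(r + 4)*(r - 5)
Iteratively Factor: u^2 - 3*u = (u)*(u - 3)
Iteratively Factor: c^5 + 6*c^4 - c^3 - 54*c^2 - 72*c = (c + 4)*(c^4 + 2*c^3 - 9*c^2 - 18*c) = c*(c + 4)*(c^3 + 2*c^2 - 9*c - 18) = c*(c + 2)*(c + 4)*(c^2 - 9) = c*(c - 3)*(c + 2)*(c + 4)*(c + 3)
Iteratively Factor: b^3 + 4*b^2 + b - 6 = (b + 3)*(b^2 + b - 2) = (b - 1)*(b + 3)*(b + 2)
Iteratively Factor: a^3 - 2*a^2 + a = (a)*(a^2 - 2*a + 1) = a*(a - 1)*(a - 1)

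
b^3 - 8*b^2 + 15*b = b*(b - 5)*(b - 3)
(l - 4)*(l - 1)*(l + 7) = l^3 + 2*l^2 - 31*l + 28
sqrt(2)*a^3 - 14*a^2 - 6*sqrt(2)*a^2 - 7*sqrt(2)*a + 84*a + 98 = (a - 7)*(a - 7*sqrt(2))*(sqrt(2)*a + sqrt(2))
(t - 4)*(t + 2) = t^2 - 2*t - 8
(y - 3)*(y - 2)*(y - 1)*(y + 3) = y^4 - 3*y^3 - 7*y^2 + 27*y - 18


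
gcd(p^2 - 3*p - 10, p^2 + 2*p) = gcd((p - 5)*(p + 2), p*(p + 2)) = p + 2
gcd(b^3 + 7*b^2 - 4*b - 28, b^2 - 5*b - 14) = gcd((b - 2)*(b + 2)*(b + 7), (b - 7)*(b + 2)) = b + 2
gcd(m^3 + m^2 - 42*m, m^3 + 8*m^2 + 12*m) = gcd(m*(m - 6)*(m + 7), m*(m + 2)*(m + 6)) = m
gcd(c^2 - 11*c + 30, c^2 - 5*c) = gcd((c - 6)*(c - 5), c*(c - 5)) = c - 5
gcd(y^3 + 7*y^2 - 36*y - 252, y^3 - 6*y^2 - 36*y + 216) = y^2 - 36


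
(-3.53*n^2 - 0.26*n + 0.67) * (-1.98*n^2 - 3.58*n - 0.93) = 6.9894*n^4 + 13.1522*n^3 + 2.8871*n^2 - 2.1568*n - 0.6231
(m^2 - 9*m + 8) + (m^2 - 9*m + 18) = 2*m^2 - 18*m + 26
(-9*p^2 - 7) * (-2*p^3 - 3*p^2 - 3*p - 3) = 18*p^5 + 27*p^4 + 41*p^3 + 48*p^2 + 21*p + 21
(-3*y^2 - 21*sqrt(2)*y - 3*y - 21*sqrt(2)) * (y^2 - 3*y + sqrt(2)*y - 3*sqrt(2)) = -3*y^4 - 24*sqrt(2)*y^3 + 6*y^3 - 33*y^2 + 48*sqrt(2)*y^2 + 84*y + 72*sqrt(2)*y + 126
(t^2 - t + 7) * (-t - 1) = -t^3 - 6*t - 7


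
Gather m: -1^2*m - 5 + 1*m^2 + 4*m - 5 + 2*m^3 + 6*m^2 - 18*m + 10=2*m^3 + 7*m^2 - 15*m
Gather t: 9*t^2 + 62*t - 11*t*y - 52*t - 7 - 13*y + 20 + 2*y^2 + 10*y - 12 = 9*t^2 + t*(10 - 11*y) + 2*y^2 - 3*y + 1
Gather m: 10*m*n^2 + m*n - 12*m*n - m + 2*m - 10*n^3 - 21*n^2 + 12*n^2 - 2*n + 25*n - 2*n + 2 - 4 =m*(10*n^2 - 11*n + 1) - 10*n^3 - 9*n^2 + 21*n - 2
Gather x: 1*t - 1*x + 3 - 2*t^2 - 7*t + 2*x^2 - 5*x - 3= -2*t^2 - 6*t + 2*x^2 - 6*x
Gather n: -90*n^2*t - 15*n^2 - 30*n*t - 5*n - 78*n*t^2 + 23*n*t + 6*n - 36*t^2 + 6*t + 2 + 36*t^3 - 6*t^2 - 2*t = n^2*(-90*t - 15) + n*(-78*t^2 - 7*t + 1) + 36*t^3 - 42*t^2 + 4*t + 2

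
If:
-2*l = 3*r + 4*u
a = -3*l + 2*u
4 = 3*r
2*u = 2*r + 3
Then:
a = 86/3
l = -23/3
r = 4/3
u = 17/6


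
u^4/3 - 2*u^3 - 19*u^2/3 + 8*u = u*(u/3 + 1)*(u - 8)*(u - 1)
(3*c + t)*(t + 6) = 3*c*t + 18*c + t^2 + 6*t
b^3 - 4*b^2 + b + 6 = (b - 3)*(b - 2)*(b + 1)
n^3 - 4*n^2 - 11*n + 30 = (n - 5)*(n - 2)*(n + 3)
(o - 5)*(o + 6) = o^2 + o - 30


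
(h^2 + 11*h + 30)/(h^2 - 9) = (h^2 + 11*h + 30)/(h^2 - 9)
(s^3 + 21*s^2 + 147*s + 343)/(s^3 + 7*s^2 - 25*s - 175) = (s^2 + 14*s + 49)/(s^2 - 25)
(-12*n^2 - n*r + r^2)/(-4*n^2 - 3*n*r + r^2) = (3*n + r)/(n + r)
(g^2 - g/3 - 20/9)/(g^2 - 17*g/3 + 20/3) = (g + 4/3)/(g - 4)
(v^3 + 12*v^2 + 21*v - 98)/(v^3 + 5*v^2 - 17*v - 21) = (v^2 + 5*v - 14)/(v^2 - 2*v - 3)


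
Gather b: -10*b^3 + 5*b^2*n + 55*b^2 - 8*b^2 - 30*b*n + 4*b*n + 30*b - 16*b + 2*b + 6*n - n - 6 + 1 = -10*b^3 + b^2*(5*n + 47) + b*(16 - 26*n) + 5*n - 5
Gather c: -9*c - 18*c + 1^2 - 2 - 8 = -27*c - 9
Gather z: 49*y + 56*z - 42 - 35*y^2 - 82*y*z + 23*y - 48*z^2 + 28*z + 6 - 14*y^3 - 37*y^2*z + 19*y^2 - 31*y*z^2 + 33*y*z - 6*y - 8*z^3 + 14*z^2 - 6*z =-14*y^3 - 16*y^2 + 66*y - 8*z^3 + z^2*(-31*y - 34) + z*(-37*y^2 - 49*y + 78) - 36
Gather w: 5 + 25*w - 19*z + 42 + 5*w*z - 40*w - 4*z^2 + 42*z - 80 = w*(5*z - 15) - 4*z^2 + 23*z - 33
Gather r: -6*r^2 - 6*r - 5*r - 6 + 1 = -6*r^2 - 11*r - 5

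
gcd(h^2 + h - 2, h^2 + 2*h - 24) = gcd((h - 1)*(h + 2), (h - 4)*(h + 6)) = 1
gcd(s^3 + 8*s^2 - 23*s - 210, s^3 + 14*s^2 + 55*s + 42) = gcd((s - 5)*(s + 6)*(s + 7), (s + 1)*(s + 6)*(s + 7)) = s^2 + 13*s + 42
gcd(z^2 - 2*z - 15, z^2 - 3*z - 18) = z + 3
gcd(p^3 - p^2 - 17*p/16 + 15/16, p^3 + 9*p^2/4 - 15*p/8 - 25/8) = p^2 - p/4 - 5/4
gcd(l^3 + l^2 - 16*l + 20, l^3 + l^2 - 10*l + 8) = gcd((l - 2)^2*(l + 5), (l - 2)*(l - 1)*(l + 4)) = l - 2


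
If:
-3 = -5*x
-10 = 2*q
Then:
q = -5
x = 3/5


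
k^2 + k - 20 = (k - 4)*(k + 5)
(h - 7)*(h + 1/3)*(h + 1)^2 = h^4 - 14*h^3/3 - 44*h^2/3 - 34*h/3 - 7/3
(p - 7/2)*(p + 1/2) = p^2 - 3*p - 7/4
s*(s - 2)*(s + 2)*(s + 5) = s^4 + 5*s^3 - 4*s^2 - 20*s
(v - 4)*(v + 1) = v^2 - 3*v - 4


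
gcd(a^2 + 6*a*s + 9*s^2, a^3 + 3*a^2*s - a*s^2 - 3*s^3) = a + 3*s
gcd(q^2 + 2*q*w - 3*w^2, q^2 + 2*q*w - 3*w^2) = q^2 + 2*q*w - 3*w^2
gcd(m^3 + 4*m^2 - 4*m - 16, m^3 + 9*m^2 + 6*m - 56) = m^2 + 2*m - 8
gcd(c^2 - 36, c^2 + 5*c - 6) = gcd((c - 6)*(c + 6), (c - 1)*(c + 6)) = c + 6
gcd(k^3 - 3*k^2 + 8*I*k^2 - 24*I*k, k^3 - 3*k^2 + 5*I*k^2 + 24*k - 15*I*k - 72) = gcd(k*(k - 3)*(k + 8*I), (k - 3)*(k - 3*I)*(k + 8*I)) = k^2 + k*(-3 + 8*I) - 24*I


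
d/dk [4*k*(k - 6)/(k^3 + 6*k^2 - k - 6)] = 4*(-k*(k - 6)*(3*k^2 + 12*k - 1) + 2*(k - 3)*(k^3 + 6*k^2 - k - 6))/(k^3 + 6*k^2 - k - 6)^2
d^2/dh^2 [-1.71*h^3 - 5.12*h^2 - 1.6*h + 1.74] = -10.26*h - 10.24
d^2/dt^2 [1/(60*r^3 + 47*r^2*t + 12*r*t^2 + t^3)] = 2*(-3*(4*r + t)*(60*r^3 + 47*r^2*t + 12*r*t^2 + t^3) + (47*r^2 + 24*r*t + 3*t^2)^2)/(60*r^3 + 47*r^2*t + 12*r*t^2 + t^3)^3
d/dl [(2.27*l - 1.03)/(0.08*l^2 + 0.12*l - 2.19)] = (-0.1816*l^2 + 0.1648*l - 4.8477)/(0.0064*l^4 + 0.0192*l^3 - 0.336*l^2 - 0.5256*l + 4.7961)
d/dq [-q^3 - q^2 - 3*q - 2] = -3*q^2 - 2*q - 3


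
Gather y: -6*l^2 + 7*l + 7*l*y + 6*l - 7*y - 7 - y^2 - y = -6*l^2 + 13*l - y^2 + y*(7*l - 8) - 7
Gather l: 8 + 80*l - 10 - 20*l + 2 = 60*l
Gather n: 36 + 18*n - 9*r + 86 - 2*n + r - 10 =16*n - 8*r + 112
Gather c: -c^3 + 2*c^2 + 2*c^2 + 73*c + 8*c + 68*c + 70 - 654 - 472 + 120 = -c^3 + 4*c^2 + 149*c - 936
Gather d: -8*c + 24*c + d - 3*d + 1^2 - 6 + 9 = 16*c - 2*d + 4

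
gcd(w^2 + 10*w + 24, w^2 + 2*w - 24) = w + 6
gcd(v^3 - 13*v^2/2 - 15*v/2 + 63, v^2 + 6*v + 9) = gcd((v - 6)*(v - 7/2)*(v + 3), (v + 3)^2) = v + 3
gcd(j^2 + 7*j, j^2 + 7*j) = j^2 + 7*j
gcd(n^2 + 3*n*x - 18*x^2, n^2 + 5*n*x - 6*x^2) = n + 6*x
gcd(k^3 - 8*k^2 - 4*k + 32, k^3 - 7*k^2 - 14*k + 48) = k^2 - 10*k + 16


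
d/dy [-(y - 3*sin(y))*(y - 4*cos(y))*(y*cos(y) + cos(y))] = -(y + 1)*(y - 3*sin(y))*(4*sin(y) + 1)*cos(y) + (y + 1)*(y - 4*cos(y))*(3*cos(y) - 1)*cos(y) + (y - 3*sin(y))*(y - 4*cos(y))*(y*sin(y) - sqrt(2)*cos(y + pi/4))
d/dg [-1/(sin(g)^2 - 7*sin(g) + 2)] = (2*sin(g) - 7)*cos(g)/(sin(g)^2 - 7*sin(g) + 2)^2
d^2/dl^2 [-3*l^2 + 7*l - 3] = -6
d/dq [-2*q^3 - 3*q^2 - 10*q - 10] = -6*q^2 - 6*q - 10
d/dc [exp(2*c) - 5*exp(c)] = (2*exp(c) - 5)*exp(c)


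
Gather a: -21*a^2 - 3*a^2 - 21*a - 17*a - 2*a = -24*a^2 - 40*a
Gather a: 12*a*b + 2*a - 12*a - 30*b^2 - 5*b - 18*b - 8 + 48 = a*(12*b - 10) - 30*b^2 - 23*b + 40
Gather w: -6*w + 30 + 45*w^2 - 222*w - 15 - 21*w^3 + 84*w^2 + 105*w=-21*w^3 + 129*w^2 - 123*w + 15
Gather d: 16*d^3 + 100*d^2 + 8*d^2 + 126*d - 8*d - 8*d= 16*d^3 + 108*d^2 + 110*d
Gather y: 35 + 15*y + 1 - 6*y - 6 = 9*y + 30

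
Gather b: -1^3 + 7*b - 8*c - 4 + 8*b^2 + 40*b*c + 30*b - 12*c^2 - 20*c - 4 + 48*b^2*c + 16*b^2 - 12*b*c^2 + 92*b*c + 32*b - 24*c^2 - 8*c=b^2*(48*c + 24) + b*(-12*c^2 + 132*c + 69) - 36*c^2 - 36*c - 9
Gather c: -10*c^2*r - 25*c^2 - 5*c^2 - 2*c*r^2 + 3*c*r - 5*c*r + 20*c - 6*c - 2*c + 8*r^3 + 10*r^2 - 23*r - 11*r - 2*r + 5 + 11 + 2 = c^2*(-10*r - 30) + c*(-2*r^2 - 2*r + 12) + 8*r^3 + 10*r^2 - 36*r + 18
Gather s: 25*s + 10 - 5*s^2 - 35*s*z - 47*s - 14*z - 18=-5*s^2 + s*(-35*z - 22) - 14*z - 8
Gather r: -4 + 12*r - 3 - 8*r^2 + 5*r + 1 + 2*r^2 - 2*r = -6*r^2 + 15*r - 6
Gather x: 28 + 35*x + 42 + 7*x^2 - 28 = 7*x^2 + 35*x + 42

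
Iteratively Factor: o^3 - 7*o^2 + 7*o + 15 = (o - 5)*(o^2 - 2*o - 3) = (o - 5)*(o + 1)*(o - 3)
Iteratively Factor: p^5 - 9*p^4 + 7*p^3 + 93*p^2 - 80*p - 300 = (p - 5)*(p^4 - 4*p^3 - 13*p^2 + 28*p + 60) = (p - 5)^2*(p^3 + p^2 - 8*p - 12) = (p - 5)^2*(p - 3)*(p^2 + 4*p + 4) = (p - 5)^2*(p - 3)*(p + 2)*(p + 2)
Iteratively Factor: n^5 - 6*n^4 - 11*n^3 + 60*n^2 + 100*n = (n + 2)*(n^4 - 8*n^3 + 5*n^2 + 50*n) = (n + 2)^2*(n^3 - 10*n^2 + 25*n) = (n - 5)*(n + 2)^2*(n^2 - 5*n) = n*(n - 5)*(n + 2)^2*(n - 5)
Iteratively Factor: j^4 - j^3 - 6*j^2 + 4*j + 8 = (j - 2)*(j^3 + j^2 - 4*j - 4) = (j - 2)*(j + 2)*(j^2 - j - 2) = (j - 2)^2*(j + 2)*(j + 1)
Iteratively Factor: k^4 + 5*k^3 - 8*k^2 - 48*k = (k - 3)*(k^3 + 8*k^2 + 16*k) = (k - 3)*(k + 4)*(k^2 + 4*k) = (k - 3)*(k + 4)^2*(k)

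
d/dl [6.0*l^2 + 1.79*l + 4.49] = 12.0*l + 1.79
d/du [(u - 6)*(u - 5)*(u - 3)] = 3*u^2 - 28*u + 63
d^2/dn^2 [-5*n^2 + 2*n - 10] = -10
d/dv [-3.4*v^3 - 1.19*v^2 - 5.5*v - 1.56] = -10.2*v^2 - 2.38*v - 5.5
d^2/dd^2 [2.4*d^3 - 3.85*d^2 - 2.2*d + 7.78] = 14.4*d - 7.7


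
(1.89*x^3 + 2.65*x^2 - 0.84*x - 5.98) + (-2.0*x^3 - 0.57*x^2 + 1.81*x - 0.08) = -0.11*x^3 + 2.08*x^2 + 0.97*x - 6.06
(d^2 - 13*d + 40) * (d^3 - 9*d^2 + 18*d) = d^5 - 22*d^4 + 175*d^3 - 594*d^2 + 720*d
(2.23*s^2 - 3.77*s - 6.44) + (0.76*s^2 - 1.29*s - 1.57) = 2.99*s^2 - 5.06*s - 8.01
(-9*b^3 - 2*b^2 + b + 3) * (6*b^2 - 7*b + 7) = -54*b^5 + 51*b^4 - 43*b^3 - 3*b^2 - 14*b + 21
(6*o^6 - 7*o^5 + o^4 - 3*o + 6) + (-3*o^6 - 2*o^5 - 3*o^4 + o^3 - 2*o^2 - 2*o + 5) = 3*o^6 - 9*o^5 - 2*o^4 + o^3 - 2*o^2 - 5*o + 11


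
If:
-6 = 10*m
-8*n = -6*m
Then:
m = -3/5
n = -9/20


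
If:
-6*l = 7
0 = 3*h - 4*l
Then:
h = -14/9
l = -7/6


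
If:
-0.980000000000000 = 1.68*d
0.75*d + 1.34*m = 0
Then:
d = -0.58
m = 0.33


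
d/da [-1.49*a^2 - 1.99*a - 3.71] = -2.98*a - 1.99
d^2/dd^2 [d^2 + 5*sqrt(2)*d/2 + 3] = 2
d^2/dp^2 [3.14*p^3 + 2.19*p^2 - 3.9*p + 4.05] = 18.84*p + 4.38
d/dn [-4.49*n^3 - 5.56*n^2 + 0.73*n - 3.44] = -13.47*n^2 - 11.12*n + 0.73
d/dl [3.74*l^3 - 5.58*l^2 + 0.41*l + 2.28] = 11.22*l^2 - 11.16*l + 0.41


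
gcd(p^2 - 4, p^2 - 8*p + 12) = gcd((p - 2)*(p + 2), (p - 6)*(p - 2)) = p - 2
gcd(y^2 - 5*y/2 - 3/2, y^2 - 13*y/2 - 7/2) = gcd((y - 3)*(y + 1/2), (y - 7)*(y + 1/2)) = y + 1/2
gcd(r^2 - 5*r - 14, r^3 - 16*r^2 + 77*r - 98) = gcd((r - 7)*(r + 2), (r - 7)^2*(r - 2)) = r - 7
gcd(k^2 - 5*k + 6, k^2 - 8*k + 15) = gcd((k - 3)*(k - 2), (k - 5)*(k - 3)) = k - 3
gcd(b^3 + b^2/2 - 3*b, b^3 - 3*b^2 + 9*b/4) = b^2 - 3*b/2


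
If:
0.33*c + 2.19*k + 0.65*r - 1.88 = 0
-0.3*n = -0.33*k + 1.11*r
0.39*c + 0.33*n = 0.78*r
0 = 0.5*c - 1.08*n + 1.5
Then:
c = -0.82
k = 0.98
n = 1.01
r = 0.02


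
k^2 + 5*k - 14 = (k - 2)*(k + 7)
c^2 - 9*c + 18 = (c - 6)*(c - 3)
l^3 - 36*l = l*(l - 6)*(l + 6)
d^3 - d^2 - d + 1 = (d - 1)^2*(d + 1)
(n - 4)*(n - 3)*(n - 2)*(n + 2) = n^4 - 7*n^3 + 8*n^2 + 28*n - 48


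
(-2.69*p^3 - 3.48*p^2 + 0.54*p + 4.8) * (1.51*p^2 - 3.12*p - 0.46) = -4.0619*p^5 + 3.138*p^4 + 12.9104*p^3 + 7.164*p^2 - 15.2244*p - 2.208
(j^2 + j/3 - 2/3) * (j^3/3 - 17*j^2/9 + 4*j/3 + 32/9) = j^5/3 - 16*j^4/9 + 13*j^3/27 + 142*j^2/27 + 8*j/27 - 64/27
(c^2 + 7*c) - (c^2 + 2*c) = 5*c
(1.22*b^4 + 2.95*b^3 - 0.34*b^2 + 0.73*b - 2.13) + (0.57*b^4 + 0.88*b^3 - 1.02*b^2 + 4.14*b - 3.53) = 1.79*b^4 + 3.83*b^3 - 1.36*b^2 + 4.87*b - 5.66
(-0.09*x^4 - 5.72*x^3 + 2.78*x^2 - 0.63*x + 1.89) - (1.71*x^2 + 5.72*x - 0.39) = -0.09*x^4 - 5.72*x^3 + 1.07*x^2 - 6.35*x + 2.28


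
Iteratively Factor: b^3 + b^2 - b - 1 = (b - 1)*(b^2 + 2*b + 1) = (b - 1)*(b + 1)*(b + 1)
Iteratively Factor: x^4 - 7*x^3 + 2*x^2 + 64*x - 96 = (x - 4)*(x^3 - 3*x^2 - 10*x + 24) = (x - 4)*(x - 2)*(x^2 - x - 12) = (x - 4)^2*(x - 2)*(x + 3)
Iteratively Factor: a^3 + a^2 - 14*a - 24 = (a + 2)*(a^2 - a - 12) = (a + 2)*(a + 3)*(a - 4)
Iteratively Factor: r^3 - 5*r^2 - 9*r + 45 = (r - 5)*(r^2 - 9) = (r - 5)*(r - 3)*(r + 3)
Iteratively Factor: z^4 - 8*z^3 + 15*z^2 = (z - 5)*(z^3 - 3*z^2) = (z - 5)*(z - 3)*(z^2) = z*(z - 5)*(z - 3)*(z)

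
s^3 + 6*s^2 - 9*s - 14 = (s - 2)*(s + 1)*(s + 7)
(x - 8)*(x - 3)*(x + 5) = x^3 - 6*x^2 - 31*x + 120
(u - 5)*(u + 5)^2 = u^3 + 5*u^2 - 25*u - 125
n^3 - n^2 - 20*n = n*(n - 5)*(n + 4)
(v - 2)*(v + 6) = v^2 + 4*v - 12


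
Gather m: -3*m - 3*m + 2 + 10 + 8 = 20 - 6*m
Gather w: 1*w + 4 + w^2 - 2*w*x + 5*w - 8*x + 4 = w^2 + w*(6 - 2*x) - 8*x + 8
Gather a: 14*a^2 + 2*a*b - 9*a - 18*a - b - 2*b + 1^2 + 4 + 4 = 14*a^2 + a*(2*b - 27) - 3*b + 9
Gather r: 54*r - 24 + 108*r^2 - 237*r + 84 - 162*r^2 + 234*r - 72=-54*r^2 + 51*r - 12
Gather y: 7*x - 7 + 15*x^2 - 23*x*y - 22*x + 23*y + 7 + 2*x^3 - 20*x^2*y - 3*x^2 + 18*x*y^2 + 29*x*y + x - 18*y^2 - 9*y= 2*x^3 + 12*x^2 - 14*x + y^2*(18*x - 18) + y*(-20*x^2 + 6*x + 14)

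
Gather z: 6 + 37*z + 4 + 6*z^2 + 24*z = 6*z^2 + 61*z + 10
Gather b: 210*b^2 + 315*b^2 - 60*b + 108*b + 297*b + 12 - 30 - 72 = 525*b^2 + 345*b - 90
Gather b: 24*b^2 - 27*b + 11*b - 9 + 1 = 24*b^2 - 16*b - 8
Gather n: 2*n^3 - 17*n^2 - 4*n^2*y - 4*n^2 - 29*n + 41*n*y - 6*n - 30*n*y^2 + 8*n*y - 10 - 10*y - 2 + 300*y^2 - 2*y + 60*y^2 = 2*n^3 + n^2*(-4*y - 21) + n*(-30*y^2 + 49*y - 35) + 360*y^2 - 12*y - 12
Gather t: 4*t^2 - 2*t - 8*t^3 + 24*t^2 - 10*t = -8*t^3 + 28*t^2 - 12*t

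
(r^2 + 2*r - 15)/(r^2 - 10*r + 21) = (r + 5)/(r - 7)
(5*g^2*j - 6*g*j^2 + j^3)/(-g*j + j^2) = -5*g + j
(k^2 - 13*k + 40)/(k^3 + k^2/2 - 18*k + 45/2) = 2*(k^2 - 13*k + 40)/(2*k^3 + k^2 - 36*k + 45)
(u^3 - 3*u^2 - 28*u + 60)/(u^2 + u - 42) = (u^2 + 3*u - 10)/(u + 7)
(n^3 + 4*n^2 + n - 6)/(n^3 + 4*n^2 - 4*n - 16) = (n^2 + 2*n - 3)/(n^2 + 2*n - 8)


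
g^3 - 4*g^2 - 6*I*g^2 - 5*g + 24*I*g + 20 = (g - 4)*(g - 5*I)*(g - I)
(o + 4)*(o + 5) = o^2 + 9*o + 20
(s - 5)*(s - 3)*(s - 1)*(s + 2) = s^4 - 7*s^3 + 5*s^2 + 31*s - 30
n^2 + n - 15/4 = (n - 3/2)*(n + 5/2)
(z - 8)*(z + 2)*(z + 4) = z^3 - 2*z^2 - 40*z - 64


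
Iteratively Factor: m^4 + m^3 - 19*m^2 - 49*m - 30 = (m + 1)*(m^3 - 19*m - 30) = (m - 5)*(m + 1)*(m^2 + 5*m + 6) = (m - 5)*(m + 1)*(m + 2)*(m + 3)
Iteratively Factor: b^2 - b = (b)*(b - 1)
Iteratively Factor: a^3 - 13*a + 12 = (a - 1)*(a^2 + a - 12) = (a - 1)*(a + 4)*(a - 3)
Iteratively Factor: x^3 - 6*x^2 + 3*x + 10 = (x - 2)*(x^2 - 4*x - 5) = (x - 2)*(x + 1)*(x - 5)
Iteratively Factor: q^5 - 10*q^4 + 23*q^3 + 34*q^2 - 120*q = (q - 3)*(q^4 - 7*q^3 + 2*q^2 + 40*q) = (q - 3)*(q + 2)*(q^3 - 9*q^2 + 20*q) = q*(q - 3)*(q + 2)*(q^2 - 9*q + 20) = q*(q - 4)*(q - 3)*(q + 2)*(q - 5)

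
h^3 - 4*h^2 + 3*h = h*(h - 3)*(h - 1)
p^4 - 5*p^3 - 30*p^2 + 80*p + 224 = (p - 7)*(p - 4)*(p + 2)*(p + 4)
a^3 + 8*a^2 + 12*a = a*(a + 2)*(a + 6)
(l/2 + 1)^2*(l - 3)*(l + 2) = l^4/4 + 3*l^3/4 - 3*l^2/2 - 7*l - 6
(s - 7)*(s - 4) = s^2 - 11*s + 28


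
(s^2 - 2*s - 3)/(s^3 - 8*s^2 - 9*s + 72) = (s + 1)/(s^2 - 5*s - 24)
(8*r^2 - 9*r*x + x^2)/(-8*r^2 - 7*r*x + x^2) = (-r + x)/(r + x)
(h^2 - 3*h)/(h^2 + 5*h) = (h - 3)/(h + 5)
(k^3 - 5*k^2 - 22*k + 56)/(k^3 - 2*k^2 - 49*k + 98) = (k + 4)/(k + 7)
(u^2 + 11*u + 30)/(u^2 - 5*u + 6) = (u^2 + 11*u + 30)/(u^2 - 5*u + 6)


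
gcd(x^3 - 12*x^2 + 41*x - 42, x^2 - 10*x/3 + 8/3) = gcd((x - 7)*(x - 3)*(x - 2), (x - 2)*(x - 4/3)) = x - 2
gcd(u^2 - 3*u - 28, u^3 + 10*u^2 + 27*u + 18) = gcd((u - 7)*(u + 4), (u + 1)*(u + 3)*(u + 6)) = 1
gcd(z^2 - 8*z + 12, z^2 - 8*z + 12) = z^2 - 8*z + 12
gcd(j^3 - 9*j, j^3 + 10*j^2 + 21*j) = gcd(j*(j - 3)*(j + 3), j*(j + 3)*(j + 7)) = j^2 + 3*j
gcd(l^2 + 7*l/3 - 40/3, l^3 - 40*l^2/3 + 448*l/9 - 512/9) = l - 8/3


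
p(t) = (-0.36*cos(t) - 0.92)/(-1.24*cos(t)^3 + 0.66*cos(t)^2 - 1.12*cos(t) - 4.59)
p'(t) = (-0.36*cos(t) - 0.92)*(-3.72*sin(t)*cos(t)^2 + 1.32*sin(t)*cos(t) - 1.12*sin(t))/(-1.24*cos(t)^3 + 0.66*cos(t)^2 - 1.12*cos(t) - 4.59)^2 + 0.36*sin(t)/(-1.24*cos(t)^3 + 0.66*cos(t)^2 - 1.12*cos(t) - 4.59) = (0.8928*cos(t)^3 + 3.1848*cos(t)^2 - 1.2144*cos(t) - 0.622)*sin(t)/(1.5376*cos(t)^6 - 1.6368*cos(t)^5 + 3.2132*cos(t)^4 + 9.9048*cos(t)^3 - 4.8044*cos(t)^2 + 10.2816*cos(t) + 21.0681)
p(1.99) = 0.20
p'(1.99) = 0.02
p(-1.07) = 0.21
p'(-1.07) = 0.01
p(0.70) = 0.21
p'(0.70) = 0.01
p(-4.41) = 0.20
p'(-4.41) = -0.00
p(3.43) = 0.32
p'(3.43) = -0.23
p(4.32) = 0.20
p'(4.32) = -0.01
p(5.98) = 0.21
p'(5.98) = -0.02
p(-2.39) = 0.22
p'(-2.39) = -0.13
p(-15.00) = 0.23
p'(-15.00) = -0.14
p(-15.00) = 0.23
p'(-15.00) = -0.14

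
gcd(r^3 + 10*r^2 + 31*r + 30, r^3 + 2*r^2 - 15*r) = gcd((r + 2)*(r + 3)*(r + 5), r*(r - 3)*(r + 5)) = r + 5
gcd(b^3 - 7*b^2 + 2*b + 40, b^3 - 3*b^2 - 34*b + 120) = b^2 - 9*b + 20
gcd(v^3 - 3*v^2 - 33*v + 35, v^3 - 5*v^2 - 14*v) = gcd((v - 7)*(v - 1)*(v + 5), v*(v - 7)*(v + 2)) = v - 7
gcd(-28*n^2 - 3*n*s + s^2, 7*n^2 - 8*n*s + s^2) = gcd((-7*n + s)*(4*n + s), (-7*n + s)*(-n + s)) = -7*n + s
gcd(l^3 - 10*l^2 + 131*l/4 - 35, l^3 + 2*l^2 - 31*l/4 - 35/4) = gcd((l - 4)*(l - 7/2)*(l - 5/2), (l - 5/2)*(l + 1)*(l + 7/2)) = l - 5/2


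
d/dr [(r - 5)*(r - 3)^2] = (r - 3)*(3*r - 13)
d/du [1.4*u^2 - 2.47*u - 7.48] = 2.8*u - 2.47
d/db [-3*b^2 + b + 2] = 1 - 6*b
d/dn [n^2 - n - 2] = 2*n - 1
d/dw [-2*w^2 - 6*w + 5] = -4*w - 6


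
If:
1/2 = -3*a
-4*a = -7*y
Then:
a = -1/6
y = -2/21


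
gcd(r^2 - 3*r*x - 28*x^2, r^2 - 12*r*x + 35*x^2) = -r + 7*x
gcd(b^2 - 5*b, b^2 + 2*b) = b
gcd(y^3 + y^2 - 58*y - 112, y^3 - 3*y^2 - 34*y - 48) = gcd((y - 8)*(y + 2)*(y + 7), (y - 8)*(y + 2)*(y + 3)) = y^2 - 6*y - 16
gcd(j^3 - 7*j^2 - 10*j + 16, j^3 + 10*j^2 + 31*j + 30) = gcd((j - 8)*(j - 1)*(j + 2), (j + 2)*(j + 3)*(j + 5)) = j + 2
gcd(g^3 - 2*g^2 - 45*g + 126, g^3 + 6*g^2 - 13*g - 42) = g^2 + 4*g - 21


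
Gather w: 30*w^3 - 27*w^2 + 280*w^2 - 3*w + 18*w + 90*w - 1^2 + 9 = 30*w^3 + 253*w^2 + 105*w + 8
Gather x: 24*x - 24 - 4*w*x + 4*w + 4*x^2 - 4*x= 4*w + 4*x^2 + x*(20 - 4*w) - 24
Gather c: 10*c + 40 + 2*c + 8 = 12*c + 48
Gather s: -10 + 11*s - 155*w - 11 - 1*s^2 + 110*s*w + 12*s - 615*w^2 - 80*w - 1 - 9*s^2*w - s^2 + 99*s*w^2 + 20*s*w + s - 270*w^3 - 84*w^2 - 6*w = s^2*(-9*w - 2) + s*(99*w^2 + 130*w + 24) - 270*w^3 - 699*w^2 - 241*w - 22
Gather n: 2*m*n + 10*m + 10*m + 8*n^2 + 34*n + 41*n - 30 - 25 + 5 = 20*m + 8*n^2 + n*(2*m + 75) - 50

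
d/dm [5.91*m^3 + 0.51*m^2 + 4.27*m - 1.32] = 17.73*m^2 + 1.02*m + 4.27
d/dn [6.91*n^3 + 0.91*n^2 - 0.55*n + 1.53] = 20.73*n^2 + 1.82*n - 0.55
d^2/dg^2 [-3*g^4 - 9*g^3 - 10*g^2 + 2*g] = -36*g^2 - 54*g - 20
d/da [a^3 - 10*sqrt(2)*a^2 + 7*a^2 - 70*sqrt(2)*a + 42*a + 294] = 3*a^2 - 20*sqrt(2)*a + 14*a - 70*sqrt(2) + 42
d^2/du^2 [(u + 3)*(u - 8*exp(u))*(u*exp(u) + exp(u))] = (u^3 - 32*u^2*exp(u) + 10*u^2 - 192*u*exp(u) + 25*u - 240*exp(u) + 14)*exp(u)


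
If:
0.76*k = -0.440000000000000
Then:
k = -0.58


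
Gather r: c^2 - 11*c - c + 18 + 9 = c^2 - 12*c + 27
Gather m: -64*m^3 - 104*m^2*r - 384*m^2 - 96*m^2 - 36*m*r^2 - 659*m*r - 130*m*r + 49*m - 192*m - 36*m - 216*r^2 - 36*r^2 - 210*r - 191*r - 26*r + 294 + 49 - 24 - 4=-64*m^3 + m^2*(-104*r - 480) + m*(-36*r^2 - 789*r - 179) - 252*r^2 - 427*r + 315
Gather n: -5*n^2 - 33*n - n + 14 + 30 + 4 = -5*n^2 - 34*n + 48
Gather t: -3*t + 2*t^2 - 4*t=2*t^2 - 7*t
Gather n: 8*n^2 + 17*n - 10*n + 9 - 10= 8*n^2 + 7*n - 1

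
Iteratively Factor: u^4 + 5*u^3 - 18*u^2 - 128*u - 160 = (u + 4)*(u^3 + u^2 - 22*u - 40) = (u - 5)*(u + 4)*(u^2 + 6*u + 8) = (u - 5)*(u + 2)*(u + 4)*(u + 4)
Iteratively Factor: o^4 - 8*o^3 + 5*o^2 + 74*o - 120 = (o - 5)*(o^3 - 3*o^2 - 10*o + 24) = (o - 5)*(o + 3)*(o^2 - 6*o + 8) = (o - 5)*(o - 2)*(o + 3)*(o - 4)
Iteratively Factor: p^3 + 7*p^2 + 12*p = (p)*(p^2 + 7*p + 12) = p*(p + 3)*(p + 4)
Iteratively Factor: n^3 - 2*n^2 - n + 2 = (n - 1)*(n^2 - n - 2) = (n - 1)*(n + 1)*(n - 2)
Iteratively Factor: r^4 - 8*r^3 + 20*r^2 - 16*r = (r - 2)*(r^3 - 6*r^2 + 8*r) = r*(r - 2)*(r^2 - 6*r + 8) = r*(r - 2)^2*(r - 4)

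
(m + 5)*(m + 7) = m^2 + 12*m + 35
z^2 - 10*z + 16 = (z - 8)*(z - 2)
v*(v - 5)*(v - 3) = v^3 - 8*v^2 + 15*v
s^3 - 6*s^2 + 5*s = s*(s - 5)*(s - 1)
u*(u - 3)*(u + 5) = u^3 + 2*u^2 - 15*u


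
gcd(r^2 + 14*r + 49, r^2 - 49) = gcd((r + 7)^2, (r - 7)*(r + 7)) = r + 7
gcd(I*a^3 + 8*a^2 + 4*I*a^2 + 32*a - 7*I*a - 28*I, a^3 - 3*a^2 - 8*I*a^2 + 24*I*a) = 1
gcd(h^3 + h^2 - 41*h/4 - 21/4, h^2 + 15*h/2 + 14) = h + 7/2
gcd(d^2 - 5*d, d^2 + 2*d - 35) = d - 5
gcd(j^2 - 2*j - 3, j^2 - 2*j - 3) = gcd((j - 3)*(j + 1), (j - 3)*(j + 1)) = j^2 - 2*j - 3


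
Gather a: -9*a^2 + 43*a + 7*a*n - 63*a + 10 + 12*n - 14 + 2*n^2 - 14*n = -9*a^2 + a*(7*n - 20) + 2*n^2 - 2*n - 4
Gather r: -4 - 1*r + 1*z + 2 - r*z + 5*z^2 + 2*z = r*(-z - 1) + 5*z^2 + 3*z - 2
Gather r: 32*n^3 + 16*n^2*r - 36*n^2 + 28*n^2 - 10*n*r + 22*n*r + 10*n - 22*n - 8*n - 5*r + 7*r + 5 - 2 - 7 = 32*n^3 - 8*n^2 - 20*n + r*(16*n^2 + 12*n + 2) - 4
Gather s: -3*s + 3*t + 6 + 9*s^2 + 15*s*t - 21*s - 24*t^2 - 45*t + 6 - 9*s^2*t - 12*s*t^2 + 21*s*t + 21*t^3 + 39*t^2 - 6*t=s^2*(9 - 9*t) + s*(-12*t^2 + 36*t - 24) + 21*t^3 + 15*t^2 - 48*t + 12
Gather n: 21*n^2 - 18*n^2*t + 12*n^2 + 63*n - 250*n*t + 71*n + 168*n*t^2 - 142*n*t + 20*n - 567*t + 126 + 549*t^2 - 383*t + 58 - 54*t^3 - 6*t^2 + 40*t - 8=n^2*(33 - 18*t) + n*(168*t^2 - 392*t + 154) - 54*t^3 + 543*t^2 - 910*t + 176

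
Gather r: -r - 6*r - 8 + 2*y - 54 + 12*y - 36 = -7*r + 14*y - 98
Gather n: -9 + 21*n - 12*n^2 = -12*n^2 + 21*n - 9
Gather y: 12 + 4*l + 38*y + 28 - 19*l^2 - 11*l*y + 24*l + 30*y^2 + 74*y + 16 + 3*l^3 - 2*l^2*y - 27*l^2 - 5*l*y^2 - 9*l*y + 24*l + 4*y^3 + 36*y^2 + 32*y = 3*l^3 - 46*l^2 + 52*l + 4*y^3 + y^2*(66 - 5*l) + y*(-2*l^2 - 20*l + 144) + 56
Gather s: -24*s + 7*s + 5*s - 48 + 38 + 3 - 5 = -12*s - 12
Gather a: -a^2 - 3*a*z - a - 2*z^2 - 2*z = -a^2 + a*(-3*z - 1) - 2*z^2 - 2*z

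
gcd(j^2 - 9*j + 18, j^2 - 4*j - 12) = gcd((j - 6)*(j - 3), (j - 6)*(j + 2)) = j - 6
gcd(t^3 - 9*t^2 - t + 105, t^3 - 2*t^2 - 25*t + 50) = t - 5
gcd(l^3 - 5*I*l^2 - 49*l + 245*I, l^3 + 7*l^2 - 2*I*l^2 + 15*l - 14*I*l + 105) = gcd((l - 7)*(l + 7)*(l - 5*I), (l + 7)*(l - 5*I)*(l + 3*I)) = l^2 + l*(7 - 5*I) - 35*I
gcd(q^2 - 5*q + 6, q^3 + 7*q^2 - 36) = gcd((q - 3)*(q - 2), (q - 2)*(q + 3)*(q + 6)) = q - 2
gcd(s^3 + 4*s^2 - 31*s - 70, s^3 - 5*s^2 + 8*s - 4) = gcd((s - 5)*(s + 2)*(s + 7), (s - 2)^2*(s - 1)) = 1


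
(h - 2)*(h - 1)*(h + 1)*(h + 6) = h^4 + 4*h^3 - 13*h^2 - 4*h + 12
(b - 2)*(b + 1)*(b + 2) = b^3 + b^2 - 4*b - 4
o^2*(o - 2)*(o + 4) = o^4 + 2*o^3 - 8*o^2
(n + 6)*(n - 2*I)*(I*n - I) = I*n^3 + 2*n^2 + 5*I*n^2 + 10*n - 6*I*n - 12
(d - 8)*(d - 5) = d^2 - 13*d + 40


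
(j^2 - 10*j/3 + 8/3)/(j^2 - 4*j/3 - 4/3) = (3*j - 4)/(3*j + 2)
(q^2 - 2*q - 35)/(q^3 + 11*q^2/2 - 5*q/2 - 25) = 2*(q - 7)/(2*q^2 + q - 10)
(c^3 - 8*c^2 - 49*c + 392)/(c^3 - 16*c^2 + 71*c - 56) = (c + 7)/(c - 1)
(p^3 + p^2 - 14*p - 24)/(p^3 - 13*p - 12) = (p + 2)/(p + 1)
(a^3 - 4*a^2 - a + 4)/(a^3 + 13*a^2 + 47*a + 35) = (a^2 - 5*a + 4)/(a^2 + 12*a + 35)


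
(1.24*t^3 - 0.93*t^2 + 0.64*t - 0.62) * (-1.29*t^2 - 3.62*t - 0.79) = -1.5996*t^5 - 3.2891*t^4 + 1.5614*t^3 - 0.7823*t^2 + 1.7388*t + 0.4898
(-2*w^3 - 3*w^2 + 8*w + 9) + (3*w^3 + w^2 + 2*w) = w^3 - 2*w^2 + 10*w + 9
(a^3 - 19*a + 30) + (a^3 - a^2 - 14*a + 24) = 2*a^3 - a^2 - 33*a + 54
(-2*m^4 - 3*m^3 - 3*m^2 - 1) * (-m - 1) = 2*m^5 + 5*m^4 + 6*m^3 + 3*m^2 + m + 1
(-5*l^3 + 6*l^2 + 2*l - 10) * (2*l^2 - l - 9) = -10*l^5 + 17*l^4 + 43*l^3 - 76*l^2 - 8*l + 90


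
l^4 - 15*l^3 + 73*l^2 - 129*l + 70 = (l - 7)*(l - 5)*(l - 2)*(l - 1)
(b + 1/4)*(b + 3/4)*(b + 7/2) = b^3 + 9*b^2/2 + 59*b/16 + 21/32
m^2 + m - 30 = (m - 5)*(m + 6)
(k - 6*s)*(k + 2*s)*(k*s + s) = k^3*s - 4*k^2*s^2 + k^2*s - 12*k*s^3 - 4*k*s^2 - 12*s^3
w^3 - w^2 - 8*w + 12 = (w - 2)^2*(w + 3)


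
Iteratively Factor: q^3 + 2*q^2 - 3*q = (q + 3)*(q^2 - q) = q*(q + 3)*(q - 1)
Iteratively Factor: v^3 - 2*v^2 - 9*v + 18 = (v - 2)*(v^2 - 9) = (v - 2)*(v + 3)*(v - 3)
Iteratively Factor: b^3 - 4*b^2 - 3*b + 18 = (b - 3)*(b^2 - b - 6) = (b - 3)^2*(b + 2)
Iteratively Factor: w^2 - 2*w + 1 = (w - 1)*(w - 1)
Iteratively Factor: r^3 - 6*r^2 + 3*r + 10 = (r - 2)*(r^2 - 4*r - 5) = (r - 2)*(r + 1)*(r - 5)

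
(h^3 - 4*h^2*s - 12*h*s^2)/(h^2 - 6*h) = (h^2 - 4*h*s - 12*s^2)/(h - 6)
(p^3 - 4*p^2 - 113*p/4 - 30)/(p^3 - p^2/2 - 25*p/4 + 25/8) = 2*(2*p^2 - 13*p - 24)/(4*p^2 - 12*p + 5)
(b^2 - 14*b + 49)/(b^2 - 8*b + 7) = (b - 7)/(b - 1)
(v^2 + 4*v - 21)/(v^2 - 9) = (v + 7)/(v + 3)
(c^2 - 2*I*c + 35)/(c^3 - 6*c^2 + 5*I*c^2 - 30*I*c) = (c - 7*I)/(c*(c - 6))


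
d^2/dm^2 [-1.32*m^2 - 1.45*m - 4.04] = -2.64000000000000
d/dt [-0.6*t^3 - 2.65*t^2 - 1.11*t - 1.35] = -1.8*t^2 - 5.3*t - 1.11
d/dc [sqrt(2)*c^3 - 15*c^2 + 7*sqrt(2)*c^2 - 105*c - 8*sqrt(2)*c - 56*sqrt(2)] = 3*sqrt(2)*c^2 - 30*c + 14*sqrt(2)*c - 105 - 8*sqrt(2)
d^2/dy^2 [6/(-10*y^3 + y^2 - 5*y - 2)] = 12*((30*y - 1)*(10*y^3 - y^2 + 5*y + 2) - (30*y^2 - 2*y + 5)^2)/(10*y^3 - y^2 + 5*y + 2)^3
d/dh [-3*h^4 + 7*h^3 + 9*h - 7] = -12*h^3 + 21*h^2 + 9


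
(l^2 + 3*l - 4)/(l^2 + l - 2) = (l + 4)/(l + 2)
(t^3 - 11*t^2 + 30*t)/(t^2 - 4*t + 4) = t*(t^2 - 11*t + 30)/(t^2 - 4*t + 4)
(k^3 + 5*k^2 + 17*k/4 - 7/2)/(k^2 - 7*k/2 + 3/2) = (k^2 + 11*k/2 + 7)/(k - 3)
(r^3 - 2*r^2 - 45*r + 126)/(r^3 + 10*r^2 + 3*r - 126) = (r - 6)/(r + 6)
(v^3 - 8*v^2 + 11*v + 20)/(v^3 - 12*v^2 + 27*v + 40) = (v - 4)/(v - 8)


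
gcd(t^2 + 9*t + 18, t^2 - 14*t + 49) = 1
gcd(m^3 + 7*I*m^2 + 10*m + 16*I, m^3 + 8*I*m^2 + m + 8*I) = m^2 + 9*I*m - 8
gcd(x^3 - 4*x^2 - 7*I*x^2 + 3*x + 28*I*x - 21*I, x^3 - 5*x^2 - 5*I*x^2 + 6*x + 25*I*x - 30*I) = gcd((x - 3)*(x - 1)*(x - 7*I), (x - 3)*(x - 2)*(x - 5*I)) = x - 3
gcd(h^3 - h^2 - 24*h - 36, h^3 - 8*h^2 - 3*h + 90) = h^2 - 3*h - 18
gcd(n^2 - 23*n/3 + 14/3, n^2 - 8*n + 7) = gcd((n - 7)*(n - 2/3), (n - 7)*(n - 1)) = n - 7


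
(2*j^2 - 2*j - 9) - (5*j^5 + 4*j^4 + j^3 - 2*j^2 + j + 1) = -5*j^5 - 4*j^4 - j^3 + 4*j^2 - 3*j - 10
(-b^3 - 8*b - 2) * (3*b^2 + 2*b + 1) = -3*b^5 - 2*b^4 - 25*b^3 - 22*b^2 - 12*b - 2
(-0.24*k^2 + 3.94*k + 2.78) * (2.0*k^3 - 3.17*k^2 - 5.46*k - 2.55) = -0.48*k^5 + 8.6408*k^4 - 5.6194*k^3 - 29.713*k^2 - 25.2258*k - 7.089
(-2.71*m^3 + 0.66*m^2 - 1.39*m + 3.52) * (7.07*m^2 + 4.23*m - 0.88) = -19.1597*m^5 - 6.7971*m^4 - 4.6507*m^3 + 18.4259*m^2 + 16.1128*m - 3.0976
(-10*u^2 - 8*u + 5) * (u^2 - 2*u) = -10*u^4 + 12*u^3 + 21*u^2 - 10*u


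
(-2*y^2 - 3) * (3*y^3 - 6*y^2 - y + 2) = -6*y^5 + 12*y^4 - 7*y^3 + 14*y^2 + 3*y - 6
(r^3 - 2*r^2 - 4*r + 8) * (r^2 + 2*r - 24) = r^5 - 32*r^3 + 48*r^2 + 112*r - 192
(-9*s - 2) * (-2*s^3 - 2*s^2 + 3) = 18*s^4 + 22*s^3 + 4*s^2 - 27*s - 6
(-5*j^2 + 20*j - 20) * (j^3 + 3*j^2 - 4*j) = -5*j^5 + 5*j^4 + 60*j^3 - 140*j^2 + 80*j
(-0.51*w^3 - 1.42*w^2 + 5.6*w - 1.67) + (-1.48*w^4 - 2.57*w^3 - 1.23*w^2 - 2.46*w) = -1.48*w^4 - 3.08*w^3 - 2.65*w^2 + 3.14*w - 1.67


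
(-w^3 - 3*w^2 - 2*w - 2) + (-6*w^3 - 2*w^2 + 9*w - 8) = -7*w^3 - 5*w^2 + 7*w - 10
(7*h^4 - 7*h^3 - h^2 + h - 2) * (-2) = -14*h^4 + 14*h^3 + 2*h^2 - 2*h + 4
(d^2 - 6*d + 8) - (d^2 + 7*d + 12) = -13*d - 4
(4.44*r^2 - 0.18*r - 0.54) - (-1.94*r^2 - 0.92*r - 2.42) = 6.38*r^2 + 0.74*r + 1.88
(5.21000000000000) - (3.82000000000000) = 1.39000000000000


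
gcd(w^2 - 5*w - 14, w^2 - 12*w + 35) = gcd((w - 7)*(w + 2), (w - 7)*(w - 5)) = w - 7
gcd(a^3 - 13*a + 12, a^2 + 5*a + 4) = a + 4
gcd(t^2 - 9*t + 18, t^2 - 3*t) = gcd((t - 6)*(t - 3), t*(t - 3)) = t - 3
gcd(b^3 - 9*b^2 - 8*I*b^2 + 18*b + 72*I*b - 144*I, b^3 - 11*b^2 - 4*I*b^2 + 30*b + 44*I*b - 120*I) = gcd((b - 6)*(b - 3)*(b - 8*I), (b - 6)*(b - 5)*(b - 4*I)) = b - 6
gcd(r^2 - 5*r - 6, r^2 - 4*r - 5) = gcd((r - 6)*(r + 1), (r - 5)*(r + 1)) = r + 1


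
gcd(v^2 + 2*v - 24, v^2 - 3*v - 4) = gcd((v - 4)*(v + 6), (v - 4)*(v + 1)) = v - 4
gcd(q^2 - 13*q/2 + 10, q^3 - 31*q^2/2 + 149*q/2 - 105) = q - 5/2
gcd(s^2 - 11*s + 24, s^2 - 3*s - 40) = s - 8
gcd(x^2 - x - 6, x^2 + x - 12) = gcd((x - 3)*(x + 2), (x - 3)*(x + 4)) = x - 3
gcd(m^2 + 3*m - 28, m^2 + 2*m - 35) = m + 7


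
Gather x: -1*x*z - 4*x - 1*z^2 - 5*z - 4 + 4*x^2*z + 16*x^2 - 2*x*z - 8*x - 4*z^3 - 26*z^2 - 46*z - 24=x^2*(4*z + 16) + x*(-3*z - 12) - 4*z^3 - 27*z^2 - 51*z - 28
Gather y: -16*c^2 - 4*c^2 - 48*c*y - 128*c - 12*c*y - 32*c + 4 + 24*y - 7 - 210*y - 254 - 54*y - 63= -20*c^2 - 160*c + y*(-60*c - 240) - 320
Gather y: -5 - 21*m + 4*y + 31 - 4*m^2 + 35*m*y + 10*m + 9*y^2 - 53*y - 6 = -4*m^2 - 11*m + 9*y^2 + y*(35*m - 49) + 20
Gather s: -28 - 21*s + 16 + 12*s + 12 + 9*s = 0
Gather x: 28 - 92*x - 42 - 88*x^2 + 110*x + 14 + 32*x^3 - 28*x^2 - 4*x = 32*x^3 - 116*x^2 + 14*x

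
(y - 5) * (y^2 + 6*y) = y^3 + y^2 - 30*y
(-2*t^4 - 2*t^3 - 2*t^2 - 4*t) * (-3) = 6*t^4 + 6*t^3 + 6*t^2 + 12*t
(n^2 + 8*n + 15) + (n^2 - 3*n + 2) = 2*n^2 + 5*n + 17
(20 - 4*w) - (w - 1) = 21 - 5*w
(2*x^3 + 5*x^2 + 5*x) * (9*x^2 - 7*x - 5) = 18*x^5 + 31*x^4 - 60*x^2 - 25*x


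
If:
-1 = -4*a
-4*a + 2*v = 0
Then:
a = 1/4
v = 1/2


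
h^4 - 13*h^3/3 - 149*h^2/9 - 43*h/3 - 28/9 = (h - 7)*(h + 1/3)*(h + 1)*(h + 4/3)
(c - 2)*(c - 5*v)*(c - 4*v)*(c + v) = c^4 - 8*c^3*v - 2*c^3 + 11*c^2*v^2 + 16*c^2*v + 20*c*v^3 - 22*c*v^2 - 40*v^3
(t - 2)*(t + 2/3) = t^2 - 4*t/3 - 4/3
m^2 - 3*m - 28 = (m - 7)*(m + 4)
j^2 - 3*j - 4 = (j - 4)*(j + 1)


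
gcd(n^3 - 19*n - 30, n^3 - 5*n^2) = n - 5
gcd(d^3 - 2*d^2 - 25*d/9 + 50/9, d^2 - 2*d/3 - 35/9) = d + 5/3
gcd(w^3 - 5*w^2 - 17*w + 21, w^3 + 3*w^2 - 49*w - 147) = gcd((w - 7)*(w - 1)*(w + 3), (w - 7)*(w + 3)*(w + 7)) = w^2 - 4*w - 21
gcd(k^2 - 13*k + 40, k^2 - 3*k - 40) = k - 8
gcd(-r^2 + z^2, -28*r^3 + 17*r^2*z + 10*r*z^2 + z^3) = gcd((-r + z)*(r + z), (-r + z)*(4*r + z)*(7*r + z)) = -r + z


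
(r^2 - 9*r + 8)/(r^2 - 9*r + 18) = (r^2 - 9*r + 8)/(r^2 - 9*r + 18)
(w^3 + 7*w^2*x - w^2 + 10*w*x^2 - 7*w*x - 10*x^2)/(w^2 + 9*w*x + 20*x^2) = (w^2 + 2*w*x - w - 2*x)/(w + 4*x)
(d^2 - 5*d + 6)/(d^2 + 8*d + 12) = (d^2 - 5*d + 6)/(d^2 + 8*d + 12)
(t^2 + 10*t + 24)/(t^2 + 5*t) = (t^2 + 10*t + 24)/(t*(t + 5))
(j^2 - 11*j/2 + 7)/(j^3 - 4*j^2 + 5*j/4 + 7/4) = 2*(j - 2)/(2*j^2 - j - 1)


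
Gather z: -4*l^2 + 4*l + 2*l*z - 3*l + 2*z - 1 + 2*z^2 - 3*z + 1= -4*l^2 + l + 2*z^2 + z*(2*l - 1)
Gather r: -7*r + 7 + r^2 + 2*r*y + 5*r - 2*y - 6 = r^2 + r*(2*y - 2) - 2*y + 1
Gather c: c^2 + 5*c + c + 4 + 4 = c^2 + 6*c + 8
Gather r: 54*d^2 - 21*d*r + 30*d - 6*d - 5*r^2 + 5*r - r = 54*d^2 + 24*d - 5*r^2 + r*(4 - 21*d)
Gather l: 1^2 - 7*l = 1 - 7*l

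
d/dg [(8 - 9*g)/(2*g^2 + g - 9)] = (-18*g^2 - 9*g + (4*g + 1)*(9*g - 8) + 81)/(2*g^2 + g - 9)^2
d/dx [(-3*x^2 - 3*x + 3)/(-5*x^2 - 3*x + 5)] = 6*(-x^2 - 1)/(25*x^4 + 30*x^3 - 41*x^2 - 30*x + 25)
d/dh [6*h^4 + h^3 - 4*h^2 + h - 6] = 24*h^3 + 3*h^2 - 8*h + 1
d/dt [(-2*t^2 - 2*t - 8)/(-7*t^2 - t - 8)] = 4*(-3*t^2 - 20*t + 2)/(49*t^4 + 14*t^3 + 113*t^2 + 16*t + 64)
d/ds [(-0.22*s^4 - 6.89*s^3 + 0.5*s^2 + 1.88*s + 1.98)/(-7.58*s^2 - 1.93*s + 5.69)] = (3.3352*s^5 + 53.5*s^4 + 21.5882*s^3 - 104.3269*s^2 + 35.7068*s + 14.5186)/(57.4564*s^4 + 29.2588*s^3 - 82.5355*s^2 - 21.9634*s + 32.3761)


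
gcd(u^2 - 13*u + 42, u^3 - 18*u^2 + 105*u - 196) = u - 7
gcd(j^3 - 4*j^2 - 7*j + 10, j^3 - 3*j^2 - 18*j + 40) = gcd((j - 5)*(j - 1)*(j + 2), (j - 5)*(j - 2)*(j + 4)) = j - 5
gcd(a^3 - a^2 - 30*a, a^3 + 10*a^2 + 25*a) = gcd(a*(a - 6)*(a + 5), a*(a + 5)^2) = a^2 + 5*a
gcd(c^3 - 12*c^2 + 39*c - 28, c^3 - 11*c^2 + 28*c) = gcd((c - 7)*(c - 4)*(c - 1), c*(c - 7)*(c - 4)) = c^2 - 11*c + 28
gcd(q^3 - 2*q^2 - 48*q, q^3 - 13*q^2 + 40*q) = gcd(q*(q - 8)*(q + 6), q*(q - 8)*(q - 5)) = q^2 - 8*q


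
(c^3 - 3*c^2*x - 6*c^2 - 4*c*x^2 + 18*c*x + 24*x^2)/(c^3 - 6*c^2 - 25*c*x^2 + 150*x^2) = (-c^2 + 3*c*x + 4*x^2)/(-c^2 + 25*x^2)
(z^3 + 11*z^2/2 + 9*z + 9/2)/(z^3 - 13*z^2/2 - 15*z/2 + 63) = (2*z^2 + 5*z + 3)/(2*z^2 - 19*z + 42)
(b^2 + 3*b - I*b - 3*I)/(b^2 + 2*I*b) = (b^2 + b*(3 - I) - 3*I)/(b*(b + 2*I))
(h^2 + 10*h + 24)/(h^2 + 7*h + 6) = (h + 4)/(h + 1)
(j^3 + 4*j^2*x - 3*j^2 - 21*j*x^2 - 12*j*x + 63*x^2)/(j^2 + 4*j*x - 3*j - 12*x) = (j^2 + 4*j*x - 21*x^2)/(j + 4*x)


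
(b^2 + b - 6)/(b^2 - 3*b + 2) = (b + 3)/(b - 1)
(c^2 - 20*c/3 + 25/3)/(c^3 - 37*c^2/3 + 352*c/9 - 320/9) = 3*(c - 5)/(3*c^2 - 32*c + 64)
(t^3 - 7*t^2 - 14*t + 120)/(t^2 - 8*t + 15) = (t^2 - 2*t - 24)/(t - 3)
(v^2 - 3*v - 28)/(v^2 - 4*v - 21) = (v + 4)/(v + 3)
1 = 1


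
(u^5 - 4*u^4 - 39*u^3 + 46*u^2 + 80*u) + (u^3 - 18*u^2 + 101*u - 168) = u^5 - 4*u^4 - 38*u^3 + 28*u^2 + 181*u - 168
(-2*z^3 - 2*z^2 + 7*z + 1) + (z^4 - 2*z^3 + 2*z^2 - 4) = z^4 - 4*z^3 + 7*z - 3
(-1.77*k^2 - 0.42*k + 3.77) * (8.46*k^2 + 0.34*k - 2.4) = -14.9742*k^4 - 4.155*k^3 + 35.9994*k^2 + 2.2898*k - 9.048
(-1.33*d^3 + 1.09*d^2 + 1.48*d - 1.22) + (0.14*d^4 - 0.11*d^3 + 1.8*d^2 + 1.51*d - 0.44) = 0.14*d^4 - 1.44*d^3 + 2.89*d^2 + 2.99*d - 1.66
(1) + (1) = 2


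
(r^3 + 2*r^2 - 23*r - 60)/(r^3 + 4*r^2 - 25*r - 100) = (r + 3)/(r + 5)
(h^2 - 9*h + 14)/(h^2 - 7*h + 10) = (h - 7)/(h - 5)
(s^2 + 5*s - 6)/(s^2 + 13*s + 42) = (s - 1)/(s + 7)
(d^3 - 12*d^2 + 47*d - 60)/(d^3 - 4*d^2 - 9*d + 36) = (d - 5)/(d + 3)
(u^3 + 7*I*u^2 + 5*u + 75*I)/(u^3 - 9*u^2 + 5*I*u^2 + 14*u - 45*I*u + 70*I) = (u^2 + 2*I*u + 15)/(u^2 - 9*u + 14)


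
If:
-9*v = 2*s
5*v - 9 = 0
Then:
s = -81/10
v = 9/5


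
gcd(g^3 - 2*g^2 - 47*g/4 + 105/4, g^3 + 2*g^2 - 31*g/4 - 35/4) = g^2 + g - 35/4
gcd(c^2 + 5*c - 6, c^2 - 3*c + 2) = c - 1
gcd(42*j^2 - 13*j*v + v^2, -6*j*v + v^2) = -6*j + v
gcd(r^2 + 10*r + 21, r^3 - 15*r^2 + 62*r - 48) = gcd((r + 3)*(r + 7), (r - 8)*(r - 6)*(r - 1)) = 1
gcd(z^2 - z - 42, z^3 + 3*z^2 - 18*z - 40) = 1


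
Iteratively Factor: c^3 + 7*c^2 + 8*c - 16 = (c - 1)*(c^2 + 8*c + 16) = (c - 1)*(c + 4)*(c + 4)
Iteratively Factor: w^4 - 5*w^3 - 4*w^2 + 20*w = (w + 2)*(w^3 - 7*w^2 + 10*w) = (w - 2)*(w + 2)*(w^2 - 5*w) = w*(w - 2)*(w + 2)*(w - 5)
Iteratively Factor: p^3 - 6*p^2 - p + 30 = (p + 2)*(p^2 - 8*p + 15) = (p - 3)*(p + 2)*(p - 5)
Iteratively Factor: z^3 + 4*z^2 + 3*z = (z + 3)*(z^2 + z) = (z + 1)*(z + 3)*(z)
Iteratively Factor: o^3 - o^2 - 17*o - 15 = (o - 5)*(o^2 + 4*o + 3) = (o - 5)*(o + 3)*(o + 1)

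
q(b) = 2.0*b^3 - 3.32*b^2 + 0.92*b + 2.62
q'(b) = 6.0*b^2 - 6.64*b + 0.92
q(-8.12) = -1294.53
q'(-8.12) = 450.44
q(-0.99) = -3.49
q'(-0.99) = 13.37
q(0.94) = 2.21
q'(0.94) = -0.02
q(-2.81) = -70.56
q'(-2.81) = 66.96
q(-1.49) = -12.74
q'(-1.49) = 24.13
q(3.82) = 69.17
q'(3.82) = 63.11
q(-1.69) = -18.07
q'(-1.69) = 29.28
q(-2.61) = -57.96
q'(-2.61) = 59.12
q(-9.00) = -1732.58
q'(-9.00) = 546.68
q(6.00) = 320.62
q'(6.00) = 177.08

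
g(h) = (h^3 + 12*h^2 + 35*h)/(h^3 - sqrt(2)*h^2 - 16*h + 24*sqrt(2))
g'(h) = (-3*h^2 + 2*sqrt(2)*h + 16)*(h^3 + 12*h^2 + 35*h)/(h^3 - sqrt(2)*h^2 - 16*h + 24*sqrt(2))^2 + (3*h^2 + 24*h + 35)/(h^3 - sqrt(2)*h^2 - 16*h + 24*sqrt(2))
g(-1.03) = -0.51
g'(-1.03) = 0.18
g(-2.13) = -0.57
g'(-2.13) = -0.00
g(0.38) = 0.54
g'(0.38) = 1.93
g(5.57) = 10.03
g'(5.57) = -4.79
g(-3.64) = -0.66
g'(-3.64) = 0.39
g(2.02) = 31.25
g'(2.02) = 95.71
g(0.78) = 1.66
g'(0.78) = 3.93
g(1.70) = 13.10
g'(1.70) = 32.17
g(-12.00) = 0.25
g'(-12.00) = -0.04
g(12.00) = 2.84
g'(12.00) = -0.24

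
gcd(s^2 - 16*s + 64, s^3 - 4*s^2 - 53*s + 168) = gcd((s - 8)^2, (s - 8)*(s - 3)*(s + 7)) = s - 8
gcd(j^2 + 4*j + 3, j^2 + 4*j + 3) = j^2 + 4*j + 3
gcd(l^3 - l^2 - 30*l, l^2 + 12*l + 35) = l + 5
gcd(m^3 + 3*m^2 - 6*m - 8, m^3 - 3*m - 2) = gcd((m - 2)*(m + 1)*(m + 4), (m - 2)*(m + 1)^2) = m^2 - m - 2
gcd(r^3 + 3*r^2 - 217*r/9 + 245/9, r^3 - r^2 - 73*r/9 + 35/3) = r^2 - 4*r + 35/9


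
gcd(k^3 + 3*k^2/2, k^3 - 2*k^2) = k^2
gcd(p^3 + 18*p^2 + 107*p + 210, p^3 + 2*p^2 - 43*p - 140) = p + 5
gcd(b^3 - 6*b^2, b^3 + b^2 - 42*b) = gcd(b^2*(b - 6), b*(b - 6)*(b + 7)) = b^2 - 6*b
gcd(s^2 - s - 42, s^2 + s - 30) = s + 6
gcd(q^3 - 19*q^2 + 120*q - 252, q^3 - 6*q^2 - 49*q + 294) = q^2 - 13*q + 42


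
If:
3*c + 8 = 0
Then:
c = -8/3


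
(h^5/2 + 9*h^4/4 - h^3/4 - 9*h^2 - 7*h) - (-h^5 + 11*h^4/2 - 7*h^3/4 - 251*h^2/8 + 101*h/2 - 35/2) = 3*h^5/2 - 13*h^4/4 + 3*h^3/2 + 179*h^2/8 - 115*h/2 + 35/2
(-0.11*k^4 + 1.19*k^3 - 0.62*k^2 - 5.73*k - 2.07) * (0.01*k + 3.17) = -0.0011*k^5 - 0.3368*k^4 + 3.7661*k^3 - 2.0227*k^2 - 18.1848*k - 6.5619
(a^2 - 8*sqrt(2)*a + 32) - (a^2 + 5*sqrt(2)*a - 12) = -13*sqrt(2)*a + 44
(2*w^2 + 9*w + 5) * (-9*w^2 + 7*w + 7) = -18*w^4 - 67*w^3 + 32*w^2 + 98*w + 35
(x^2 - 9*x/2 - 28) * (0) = 0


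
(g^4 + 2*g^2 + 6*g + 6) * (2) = 2*g^4 + 4*g^2 + 12*g + 12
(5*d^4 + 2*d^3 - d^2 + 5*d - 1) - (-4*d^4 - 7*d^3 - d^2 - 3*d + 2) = 9*d^4 + 9*d^3 + 8*d - 3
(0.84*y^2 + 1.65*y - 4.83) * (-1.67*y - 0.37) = -1.4028*y^3 - 3.0663*y^2 + 7.4556*y + 1.7871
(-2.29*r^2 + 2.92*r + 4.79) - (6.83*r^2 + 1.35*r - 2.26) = -9.12*r^2 + 1.57*r + 7.05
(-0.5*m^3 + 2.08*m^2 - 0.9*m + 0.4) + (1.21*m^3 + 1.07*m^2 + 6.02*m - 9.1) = 0.71*m^3 + 3.15*m^2 + 5.12*m - 8.7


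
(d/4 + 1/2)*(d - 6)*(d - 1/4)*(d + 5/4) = d^4/4 - 3*d^3/4 - 261*d^2/64 - 43*d/16 + 15/16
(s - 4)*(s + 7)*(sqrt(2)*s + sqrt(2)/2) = sqrt(2)*s^3 + 7*sqrt(2)*s^2/2 - 53*sqrt(2)*s/2 - 14*sqrt(2)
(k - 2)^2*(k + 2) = k^3 - 2*k^2 - 4*k + 8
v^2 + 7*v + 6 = (v + 1)*(v + 6)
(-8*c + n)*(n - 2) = -8*c*n + 16*c + n^2 - 2*n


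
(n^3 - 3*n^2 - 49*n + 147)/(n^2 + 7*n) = n - 10 + 21/n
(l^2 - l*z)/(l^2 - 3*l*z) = (l - z)/(l - 3*z)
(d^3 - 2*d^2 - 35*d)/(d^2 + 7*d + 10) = d*(d - 7)/(d + 2)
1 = 1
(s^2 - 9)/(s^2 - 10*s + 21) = (s + 3)/(s - 7)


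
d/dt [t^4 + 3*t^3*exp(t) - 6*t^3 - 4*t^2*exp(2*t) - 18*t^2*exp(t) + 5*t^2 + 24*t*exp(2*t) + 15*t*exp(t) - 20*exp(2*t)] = 3*t^3*exp(t) + 4*t^3 - 8*t^2*exp(2*t) - 9*t^2*exp(t) - 18*t^2 + 40*t*exp(2*t) - 21*t*exp(t) + 10*t - 16*exp(2*t) + 15*exp(t)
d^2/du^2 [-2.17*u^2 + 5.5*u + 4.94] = -4.34000000000000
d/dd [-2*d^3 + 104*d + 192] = 104 - 6*d^2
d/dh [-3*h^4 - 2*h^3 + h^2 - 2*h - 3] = -12*h^3 - 6*h^2 + 2*h - 2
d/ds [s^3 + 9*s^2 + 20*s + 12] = 3*s^2 + 18*s + 20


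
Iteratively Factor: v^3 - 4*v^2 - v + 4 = (v - 4)*(v^2 - 1) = (v - 4)*(v + 1)*(v - 1)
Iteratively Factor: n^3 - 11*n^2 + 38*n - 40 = (n - 5)*(n^2 - 6*n + 8) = (n - 5)*(n - 2)*(n - 4)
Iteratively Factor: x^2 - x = (x - 1)*(x)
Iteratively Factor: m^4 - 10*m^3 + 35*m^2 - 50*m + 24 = (m - 1)*(m^3 - 9*m^2 + 26*m - 24) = (m - 4)*(m - 1)*(m^2 - 5*m + 6) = (m - 4)*(m - 2)*(m - 1)*(m - 3)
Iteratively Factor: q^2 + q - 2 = (q - 1)*(q + 2)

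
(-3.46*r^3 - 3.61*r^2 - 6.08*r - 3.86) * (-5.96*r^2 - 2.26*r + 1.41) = 20.6216*r^5 + 29.3352*r^4 + 39.5168*r^3 + 31.6563*r^2 + 0.1508*r - 5.4426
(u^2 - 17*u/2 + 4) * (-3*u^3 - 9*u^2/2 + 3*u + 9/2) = -3*u^5 + 21*u^4 + 117*u^3/4 - 39*u^2 - 105*u/4 + 18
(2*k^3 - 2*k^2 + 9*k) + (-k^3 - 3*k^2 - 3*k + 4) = k^3 - 5*k^2 + 6*k + 4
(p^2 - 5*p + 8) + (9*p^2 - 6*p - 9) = 10*p^2 - 11*p - 1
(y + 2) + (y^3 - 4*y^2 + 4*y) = y^3 - 4*y^2 + 5*y + 2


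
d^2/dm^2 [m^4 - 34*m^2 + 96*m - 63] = 12*m^2 - 68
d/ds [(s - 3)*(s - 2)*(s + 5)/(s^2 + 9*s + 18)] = (s^4 + 18*s^3 + 73*s^2 - 60*s - 612)/(s^4 + 18*s^3 + 117*s^2 + 324*s + 324)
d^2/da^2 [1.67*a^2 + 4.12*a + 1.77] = 3.34000000000000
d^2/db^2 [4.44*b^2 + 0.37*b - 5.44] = 8.88000000000000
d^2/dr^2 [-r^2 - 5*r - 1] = -2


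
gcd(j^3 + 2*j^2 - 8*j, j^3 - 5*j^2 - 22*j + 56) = j^2 + 2*j - 8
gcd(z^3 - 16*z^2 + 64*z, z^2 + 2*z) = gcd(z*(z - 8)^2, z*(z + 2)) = z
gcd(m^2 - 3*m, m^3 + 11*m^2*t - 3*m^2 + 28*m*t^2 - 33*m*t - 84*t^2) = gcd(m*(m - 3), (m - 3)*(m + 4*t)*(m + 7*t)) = m - 3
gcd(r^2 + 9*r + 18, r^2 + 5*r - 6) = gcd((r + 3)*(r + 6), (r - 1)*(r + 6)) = r + 6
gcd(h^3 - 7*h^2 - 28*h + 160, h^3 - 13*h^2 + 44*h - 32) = h^2 - 12*h + 32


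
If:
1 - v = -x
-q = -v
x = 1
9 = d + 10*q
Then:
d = -11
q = 2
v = 2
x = 1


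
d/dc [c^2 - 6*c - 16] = 2*c - 6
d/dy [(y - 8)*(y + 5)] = 2*y - 3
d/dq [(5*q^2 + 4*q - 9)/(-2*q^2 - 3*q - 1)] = (-7*q^2 - 46*q - 31)/(4*q^4 + 12*q^3 + 13*q^2 + 6*q + 1)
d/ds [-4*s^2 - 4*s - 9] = -8*s - 4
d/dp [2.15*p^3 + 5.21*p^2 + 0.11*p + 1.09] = 6.45*p^2 + 10.42*p + 0.11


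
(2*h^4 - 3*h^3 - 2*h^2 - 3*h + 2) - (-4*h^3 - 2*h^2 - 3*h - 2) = 2*h^4 + h^3 + 4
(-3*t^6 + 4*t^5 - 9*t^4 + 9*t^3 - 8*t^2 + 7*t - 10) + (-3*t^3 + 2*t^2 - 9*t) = -3*t^6 + 4*t^5 - 9*t^4 + 6*t^3 - 6*t^2 - 2*t - 10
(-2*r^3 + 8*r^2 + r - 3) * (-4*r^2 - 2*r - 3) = 8*r^5 - 28*r^4 - 14*r^3 - 14*r^2 + 3*r + 9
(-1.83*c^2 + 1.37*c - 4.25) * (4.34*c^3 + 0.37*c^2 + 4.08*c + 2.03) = -7.9422*c^5 + 5.2687*c^4 - 25.4045*c^3 + 0.302200000000001*c^2 - 14.5589*c - 8.6275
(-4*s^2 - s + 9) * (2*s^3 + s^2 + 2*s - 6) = -8*s^5 - 6*s^4 + 9*s^3 + 31*s^2 + 24*s - 54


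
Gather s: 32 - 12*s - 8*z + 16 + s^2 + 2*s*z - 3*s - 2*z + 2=s^2 + s*(2*z - 15) - 10*z + 50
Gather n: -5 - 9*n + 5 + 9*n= 0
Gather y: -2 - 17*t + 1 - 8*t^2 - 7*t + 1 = -8*t^2 - 24*t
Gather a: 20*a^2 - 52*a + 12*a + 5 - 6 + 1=20*a^2 - 40*a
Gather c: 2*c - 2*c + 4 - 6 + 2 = 0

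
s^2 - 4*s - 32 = (s - 8)*(s + 4)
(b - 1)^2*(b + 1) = b^3 - b^2 - b + 1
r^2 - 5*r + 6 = (r - 3)*(r - 2)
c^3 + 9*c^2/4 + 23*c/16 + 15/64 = (c + 1/4)*(c + 3/4)*(c + 5/4)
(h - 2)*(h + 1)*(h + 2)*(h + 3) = h^4 + 4*h^3 - h^2 - 16*h - 12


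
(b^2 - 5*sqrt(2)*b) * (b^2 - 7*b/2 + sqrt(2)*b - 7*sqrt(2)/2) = b^4 - 4*sqrt(2)*b^3 - 7*b^3/2 - 10*b^2 + 14*sqrt(2)*b^2 + 35*b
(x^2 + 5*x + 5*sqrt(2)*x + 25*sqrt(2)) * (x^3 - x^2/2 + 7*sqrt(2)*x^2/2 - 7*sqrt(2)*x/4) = x^5 + 9*x^4/2 + 17*sqrt(2)*x^4/2 + 65*x^3/2 + 153*sqrt(2)*x^3/4 - 85*sqrt(2)*x^2/4 + 315*x^2/2 - 175*x/2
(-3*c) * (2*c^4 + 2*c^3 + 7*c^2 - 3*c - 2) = -6*c^5 - 6*c^4 - 21*c^3 + 9*c^2 + 6*c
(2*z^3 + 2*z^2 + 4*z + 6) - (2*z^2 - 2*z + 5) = 2*z^3 + 6*z + 1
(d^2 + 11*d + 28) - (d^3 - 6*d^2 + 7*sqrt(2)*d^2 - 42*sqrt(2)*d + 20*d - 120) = -d^3 - 7*sqrt(2)*d^2 + 7*d^2 - 9*d + 42*sqrt(2)*d + 148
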